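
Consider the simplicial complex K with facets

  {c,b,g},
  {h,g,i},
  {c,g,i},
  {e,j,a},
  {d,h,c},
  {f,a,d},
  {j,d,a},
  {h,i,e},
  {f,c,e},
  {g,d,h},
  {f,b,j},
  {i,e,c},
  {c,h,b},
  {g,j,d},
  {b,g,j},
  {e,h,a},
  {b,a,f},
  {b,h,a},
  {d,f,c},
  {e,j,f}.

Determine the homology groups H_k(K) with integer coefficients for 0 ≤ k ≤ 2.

H_0 = Z,  H_1 = Z ⊕ Z/2,  H_2 = 0.

Order the vertices as a < b < c < d < e < f < g < h < i < j. Listing each simplex with vertices in this order, K has dimension 2 with simplices:

  0-simplices (10): a, b, c, d, e, f, g, h, i, j
  1-simplices (30): ab, ad, ae, af, ah, aj, bc, bf, bg, bh, bj, cd, ce, cf, cg, ch, ci, df, dg, dh, dj, ef, eh, ei, ej, fj, gh, gi, gj, hi
  2-simplices (20): abf, abh, adf, adj, aeh, aej, bcg, bch, bfj, bgj, cdf, cdh, cef, cei, cgi, dgh, dgj, efj, ehi, ghi

Hence C_0 ≅ Z^10, C_1 ≅ Z^30, C_2 ≅ Z^20.

Boundary ∂_1: C_1 → C_0 is given by ∂[p,q] = [q] − [p]. For instance
  ∂gh = h − g.
The resulting 10×30 matrix has rank 9, and its Smith normal form has invariant factors (1,1,1,1,1,1,1,1,1).

∂_2: C_2 → C_1 sends each 2-simplex [p,q,r] to [q,r] − [p,r] + [p,q]. For instance
  ∂adf = df − af + ad,
  ∂aej = ej − aj + ae.
This gives a 30×20 integer matrix of rank 20; reducing to Smith normal form yields diagonal entries (1,1,1,1,1,1,1,1,1,1,1,1,1,1,1,1,1,1,1,2).

Now H_k = ker ∂_k / im ∂_{k+1}, so:

  H_0: rank C_0 − rank ∂_1 = 10 − 9 = 1, and the invariant factors of ∂_1 are all 1, so H_0 ≅ Z.
  H_1: rank ker ∂_1 − rank ∂_2 = (30 − 9) − 20 = 1, and ∂_2 has invariant factor 2 > 1, so H_1 ≅ Z ⊕ Z/2.
  H_2: rank ker ∂_2 − rank ∂_3 = (20 − 20) − 0 = 0, and there is no ∂_3, so H_2 ≅ 0.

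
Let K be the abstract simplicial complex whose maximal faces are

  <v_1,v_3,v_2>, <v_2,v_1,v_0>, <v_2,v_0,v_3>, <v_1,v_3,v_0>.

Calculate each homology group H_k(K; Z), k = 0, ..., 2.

H_0 ≅ Z,  H_1 = 0,  H_2 ≅ Z.

Fix the vertex order v_0 < v_1 < v_2 < v_3 and write every simplex with vertices in increasing order. Then dim K = 2 and the simplices of K are:

  0-simplices (4): [v_0], [v_1], [v_2], [v_3]
  1-simplices (6): [v_0,v_1], [v_0,v_2], [v_0,v_3], [v_1,v_2], [v_1,v_3], [v_2,v_3]
  2-simplices (4): [v_0,v_1,v_2], [v_0,v_1,v_3], [v_0,v_2,v_3], [v_1,v_2,v_3]

Hence C_0 ≅ Z^4, C_1 ≅ Z^6, C_2 ≅ Z^4.

∂_1: C_1 → C_0 is given by ∂[p,q] = [q] − [p].
As a 4×6 matrix over Z this has rank 3, with invariant factors (1,1,1).

Boundary ∂_2: C_2 → C_1 maps a triangle to the signed sum of its edges. For instance
  ∂[v_0,v_1,v_3] = [v_1,v_3] − [v_0,v_3] + [v_0,v_1],
  ∂[v_0,v_1,v_2] = [v_1,v_2] − [v_0,v_2] + [v_0,v_1].
This gives a 6×4 integer matrix of rank 3; reducing to Smith normal form yields diagonal entries (1,1,1).

Now H_k = ker ∂_k / im ∂_{k+1}, so:

  H_0: rank C_0 − rank ∂_1 = 4 − 3 = 1, and the invariant factors of ∂_1 are all 1, so H_0 = Z.
  H_1: rank ker ∂_1 − rank ∂_2 = (6 − 3) − 3 = 0, and the invariant factors of ∂_2 are all 1, so H_1 = 0.
  H_2: rank ker ∂_2 − rank ∂_3 = (4 − 3) − 0 = 1, and there is no ∂_3, so H_2 = Z.

(K is a triangulation of the 2-sphere S^2.)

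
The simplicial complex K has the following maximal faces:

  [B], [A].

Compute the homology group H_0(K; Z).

H_0 = Z^2.

We work with the vertex ordering A < B. The simplices of K, each written with vertices in increasing order, are:

  0-simplices (2): A, B

so the chain groups are C_0 ≅ Z^2.

From H_k ≅ ker(∂_k) / im(∂_{k+1}) we obtain:

  H_0: rank C_0 − rank ∂_1 = 2 − 0 = 2, and there is no ∂_1, so H_0 ≅ Z^2.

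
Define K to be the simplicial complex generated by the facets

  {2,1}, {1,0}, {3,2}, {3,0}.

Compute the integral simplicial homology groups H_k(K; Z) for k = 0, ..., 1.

K has 4 vertices, 4 edges.
rank ∂_0 = 0, rank ∂_1 = 3 ⇒ b_0 = 4 − 0 − 3 = 1; all invariant factors of ∂_1 are 1 so no torsion. So H_0 = Z.
rank ∂_1 = 3, rank ∂_2 = 0 ⇒ b_1 = 4 − 3 − 0 = 1. So H_1 = Z.

H_0 ≅ Z,  H_1 ≅ Z.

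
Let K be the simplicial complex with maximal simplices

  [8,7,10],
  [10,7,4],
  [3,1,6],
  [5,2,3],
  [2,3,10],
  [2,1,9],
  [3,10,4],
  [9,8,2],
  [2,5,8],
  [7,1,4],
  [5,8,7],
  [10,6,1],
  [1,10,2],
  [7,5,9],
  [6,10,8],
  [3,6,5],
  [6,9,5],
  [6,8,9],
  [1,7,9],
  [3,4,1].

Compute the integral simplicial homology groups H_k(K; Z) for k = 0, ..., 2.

H_0 = Z,  H_1 = Z ⊕ Z_2,  H_2 = 0.

We work with the vertex ordering 1 < 2 < 3 < 4 < 5 < 6 < 7 < 8 < 9 < 10. The simplices of K, each written with vertices in increasing order, are:

  0-simplices (10): [1], [2], [3], [4], [5], [6], [7], [8], [9], [10]
  1-simplices (30): (30 of them)
  2-simplices (20): (20 of them)

giving chain groups C_0 ≅ Z^10, C_1 ≅ Z^30, C_2 ≅ Z^20.

Boundary ∂_1: C_1 → C_0 sends each edge [p,q] (with p < q) to q − p. For instance
  ∂[7,8] = [8] − [7].
The resulting 10×30 matrix has rank 9, and its Smith normal form has invariant factors (1,1,1,1,1,1,1,1,1).

Boundary ∂_2: C_2 → C_1 sends each 2-simplex [p,q,r] to [q,r] − [p,r] + [p,q]. For instance
  ∂[5,7,9] = [7,9] − [5,9] + [5,7],
  ∂[1,3,6] = [3,6] − [1,6] + [1,3].
The 30×20 boundary matrix has rank 20 and Smith normal form diag(1,1,1,1,1,1,1,1,1,1,1,1,1,1,1,1,1,1,1,2).

Now H_k = ker ∂_k / im ∂_{k+1}, so:

  H_0: rank C_0 − rank ∂_1 = 10 − 9 = 1, and the invariant factors of ∂_1 are all 1, so H_0 = Z.
  H_1: rank ker ∂_1 − rank ∂_2 = (30 − 9) − 20 = 1, and ∂_2 has invariant factor 2 > 1, so H_1 = Z ⊕ Z_2.
  H_2: rank ker ∂_2 − rank ∂_3 = (20 − 20) − 0 = 0, and there is no ∂_3, so H_2 = 0.

As a check, the Euler characteristic is 10 − 30 + 20 = 0, which agrees with 1 − 1 + 0 = 0.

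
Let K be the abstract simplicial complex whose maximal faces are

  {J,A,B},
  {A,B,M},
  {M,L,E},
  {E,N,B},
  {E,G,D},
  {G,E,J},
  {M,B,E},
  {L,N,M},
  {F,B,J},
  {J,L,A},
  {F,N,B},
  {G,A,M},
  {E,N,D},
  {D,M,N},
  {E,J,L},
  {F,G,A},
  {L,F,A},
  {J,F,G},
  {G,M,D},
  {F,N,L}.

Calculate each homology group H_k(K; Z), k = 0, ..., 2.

We work with the vertex ordering A < B < D < E < F < G < J < L < M < N. The simplices of K, each written with vertices in increasing order, are:

  0-simplices (10): A, B, D, E, F, G, J, L, M, N
  1-simplices (30): AB, AF, AG, AJ, AL, AM, BE, BF, BJ, BM, BN, DE, DG, DM, DN, EG, EJ, EL, EM, EN, FG, FJ, FL, FN, GJ, GM, JL, LM, LN, MN
  2-simplices (20): ABJ, ABM, AFG, AFL, AGM, AJL, BEM, BEN, BFJ, BFN, DEG, DEN, DGM, DMN, EGJ, EJL, ELM, FGJ, FLN, LMN

giving chain groups C_0 ≅ Z^10, C_1 ≅ Z^30, C_2 ≅ Z^20.

The boundary map ∂_1: C_1 → C_0 sends each edge [p,q] (with p < q) to q − p.
This gives a 10×30 integer matrix of rank 9; reducing to Smith normal form yields diagonal entries (1,1,1,1,1,1,1,1,1).

∂_2: C_2 → C_1 maps a triangle to the signed sum of its edges. For instance
  ∂BEM = EM − BM + BE,
  ∂ELM = LM − EM + EL.
The resulting 30×20 matrix has rank 20, and its Smith normal form has invariant factors (1,1,1,1,1,1,1,1,1,1,1,1,1,1,1,1,1,1,1,2).

From H_k ≅ ker(∂_k) / im(∂_{k+1}) we obtain:

  H_0: rank C_0 − rank ∂_1 = 10 − 9 = 1, and the invariant factors of ∂_1 are all 1, so H_0 ≅ Z.
  H_1: rank ker ∂_1 − rank ∂_2 = (30 − 9) − 20 = 1, and ∂_2 has invariant factor 2 > 1, so H_1 ≅ Z × Z/2.
  H_2: rank ker ∂_2 − rank ∂_3 = (20 − 20) − 0 = 0, and there is no ∂_3, so H_2 ≅ 0.

(K is a triangulation of the Klein bottle.)

H_0 = Z,  H_1 = Z × Z/2,  H_2 = 0.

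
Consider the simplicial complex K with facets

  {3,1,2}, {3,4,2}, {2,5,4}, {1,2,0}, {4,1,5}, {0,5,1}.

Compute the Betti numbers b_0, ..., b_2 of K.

We work with the vertex ordering 0 < 1 < 2 < 3 < 4 < 5. The simplices of K, each written with vertices in increasing order, are:

  0-simplices (6): [0], [1], [2], [3], [4], [5]
  1-simplices (12): [0,1], [0,2], [0,5], [1,2], [1,3], [1,4], [1,5], [2,3], [2,4], [2,5], [3,4], [4,5]
  2-simplices (6): [0,1,2], [0,1,5], [1,2,3], [1,4,5], [2,3,4], [2,4,5]

giving chain groups C_0 ≅ Z^6, C_1 ≅ Z^12, C_2 ≅ Z^6.

Boundary ∂_1: C_1 → C_0 is given by ∂[p,q] = [q] − [p]. For instance
  ∂[1,3] = [3] − [1].
This gives a 6×12 integer matrix of rank 5; reducing to Smith normal form yields diagonal entries (1,1,1,1,1).

The boundary map ∂_2: C_2 → C_1 sends each 2-simplex [p,q,r] to [q,r] − [p,r] + [p,q]. For instance
  ∂[0,1,5] = [1,5] − [0,5] + [0,1],
  ∂[1,2,3] = [2,3] − [1,3] + [1,2].
As a 12×6 matrix over Z this has rank 6, with invariant factors (1,1,1,1,1,1).

Reading off H_k = ker ∂_k / im ∂_{k+1}:

  H_0: rank C_0 − rank ∂_1 = 6 − 5 = 1, and the invariant factors of ∂_1 are all 1, so H_0 = Z.
  H_1: rank ker ∂_1 − rank ∂_2 = (12 − 5) − 6 = 1, and the invariant factors of ∂_2 are all 1, so H_1 = Z.
  H_2: rank ker ∂_2 − rank ∂_3 = (6 − 6) − 0 = 0, and there is no ∂_3, so H_2 = 0.

Hence the Betti numbers are b_0 = 1, b_1 = 1, b_2 = 0.

b_0 = 1, b_1 = 1, b_2 = 0.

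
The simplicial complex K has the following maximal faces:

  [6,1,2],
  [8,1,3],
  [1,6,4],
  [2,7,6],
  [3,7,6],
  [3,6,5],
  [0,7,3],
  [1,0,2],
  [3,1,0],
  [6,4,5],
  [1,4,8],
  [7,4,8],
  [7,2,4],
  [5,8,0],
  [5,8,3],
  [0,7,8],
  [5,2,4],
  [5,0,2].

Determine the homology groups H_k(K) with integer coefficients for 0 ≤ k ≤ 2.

We work with the vertex ordering 0 < 1 < 2 < 3 < 4 < 5 < 6 < 7 < 8. The simplices of K, each written with vertices in increasing order, are:

  0-simplices (9): [0], [1], [2], [3], [4], [5], [6], [7], [8]
  1-simplices (27): (27 of them)
  2-simplices (18): [0,1,2], [0,1,3], [0,2,5], [0,3,7], [0,5,8], [0,7,8], [1,2,6], [1,3,8], [1,4,6], [1,4,8], [2,4,5], [2,4,7], [2,6,7], [3,5,6], [3,5,8], [3,6,7], [4,5,6], [4,7,8]

Hence C_0 ≅ Z^9, C_1 ≅ Z^27, C_2 ≅ Z^18.

The boundary map ∂_1: C_1 → C_0 sends each edge [p,q] (with p < q) to q − p. For instance
  ∂[6,7] = [7] − [6].
The resulting 9×27 matrix has rank 8, and its Smith normal form has invariant factors (1,1,1,1,1,1,1,1).

Boundary ∂_2: C_2 → C_1 acts by ∂[p,q,r] = [q,r] − [p,r] + [p,q]. For instance
  ∂[0,5,8] = [5,8] − [0,8] + [0,5],
  ∂[3,5,8] = [5,8] − [3,8] + [3,5].
This gives a 27×18 integer matrix of rank 18; reducing to Smith normal form yields diagonal entries (1,1,1,1,1,1,1,1,1,1,1,1,1,1,1,1,1,2).

Now H_k = ker ∂_k / im ∂_{k+1}, so:

  H_0: rank C_0 − rank ∂_1 = 9 − 8 = 1, and the invariant factors of ∂_1 are all 1, so H_0 ≅ Z.
  H_1: rank ker ∂_1 − rank ∂_2 = (27 − 8) − 18 = 1, and ∂_2 has invariant factor 2 > 1, so H_1 ≅ Z ⊕ Z/2.
  H_2: rank ker ∂_2 − rank ∂_3 = (18 − 18) − 0 = 0, and there is no ∂_3, so H_2 ≅ 0.

As a check, the Euler characteristic is 9 − 27 + 18 = 0, which agrees with 1 − 1 + 0 = 0.

H_0 = Z,  H_1 = Z ⊕ Z/2,  H_2 = 0.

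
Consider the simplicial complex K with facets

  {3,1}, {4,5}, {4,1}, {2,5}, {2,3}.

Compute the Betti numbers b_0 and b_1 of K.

b_0 = 1, b_1 = 1.

Fix the vertex order 1 < 2 < 3 < 4 < 5 and write every simplex with vertices in increasing order. Then dim K = 1 and the simplices of K are:

  0-simplices (5): [1], [2], [3], [4], [5]
  1-simplices (5): [1,3], [1,4], [2,3], [2,5], [4,5]

Hence C_0 ≅ Z^5, C_1 ≅ Z^5.

∂_1: C_1 → C_0 maps an edge to its endpoints' difference, ∂[p,q] = q − p. For instance
  ∂[2,3] = [3] − [2].
The resulting 5×5 matrix has rank 4, and its Smith normal form has invariant factors (1,1,1,1).

Now H_k = ker ∂_k / im ∂_{k+1}, so:

  H_0: rank C_0 − rank ∂_1 = 5 − 4 = 1, and the invariant factors of ∂_1 are all 1, so H_0 = Z.
  H_1: rank ker ∂_1 − rank ∂_2 = (5 − 4) − 0 = 1, and there is no ∂_2, so H_1 = Z.

Hence the Betti numbers are b_0 = 1, b_1 = 1.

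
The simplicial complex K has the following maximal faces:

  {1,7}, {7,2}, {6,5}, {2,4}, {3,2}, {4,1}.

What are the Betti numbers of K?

Order the vertices as 1 < 2 < 3 < 4 < 5 < 6 < 7. Listing each simplex with vertices in this order, K has dimension 1 with simplices:

  0-simplices (7): [1], [2], [3], [4], [5], [6], [7]
  1-simplices (6): [1,4], [1,7], [2,3], [2,4], [2,7], [5,6]

so the chain groups are C_0 ≅ Z^7, C_1 ≅ Z^6.

Boundary ∂_1: C_1 → C_0 is given by ∂[p,q] = [q] − [p]. For instance
  ∂[1,7] = [7] − [1].
The 7×6 boundary matrix has rank 5 and Smith normal form diag(1,1,1,1,1).

Reading off H_k = ker ∂_k / im ∂_{k+1}:

  H_0: rank C_0 − rank ∂_1 = 7 − 5 = 2, and the invariant factors of ∂_1 are all 1, so H_0 ≅ Z^2.
  H_1: rank ker ∂_1 − rank ∂_2 = (6 − 5) − 0 = 1, and there is no ∂_2, so H_1 ≅ Z.

Hence the Betti numbers are b_0 = 2, b_1 = 1.

b_0 = 2, b_1 = 1.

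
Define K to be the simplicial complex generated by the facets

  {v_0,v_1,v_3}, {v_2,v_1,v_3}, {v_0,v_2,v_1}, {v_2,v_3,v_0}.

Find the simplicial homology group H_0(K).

H_0 ≅ Z.

Order the vertices as v_0 < v_1 < v_2 < v_3. Listing each simplex with vertices in this order, K has dimension 2 with simplices:

  0-simplices (4): [v_0], [v_1], [v_2], [v_3]
  1-simplices (6): [v_0,v_1], [v_0,v_2], [v_0,v_3], [v_1,v_2], [v_1,v_3], [v_2,v_3]
  2-simplices (4): [v_0,v_1,v_2], [v_0,v_1,v_3], [v_0,v_2,v_3], [v_1,v_2,v_3]

so the chain groups are C_0 ≅ Z^4, C_1 ≅ Z^6, C_2 ≅ Z^4.

The boundary map ∂_1: C_1 → C_0 is given by ∂[p,q] = [q] − [p]. For instance
  ∂[v_1,v_3] = [v_3] − [v_1].
This gives a 4×6 integer matrix of rank 3; reducing to Smith normal form yields diagonal entries (1,1,1).

The boundary map ∂_2: C_2 → C_1 maps a triangle to the signed sum of its edges. For instance
  ∂[v_0,v_1,v_2] = [v_1,v_2] − [v_0,v_2] + [v_0,v_1],
  ∂[v_0,v_2,v_3] = [v_2,v_3] − [v_0,v_3] + [v_0,v_2].
This gives a 6×4 integer matrix of rank 3; reducing to Smith normal form yields diagonal entries (1,1,1).

Now H_k = ker ∂_k / im ∂_{k+1}, so:

  H_0: rank C_0 − rank ∂_1 = 4 − 3 = 1, and the invariant factors of ∂_1 are all 1, so H_0 = Z.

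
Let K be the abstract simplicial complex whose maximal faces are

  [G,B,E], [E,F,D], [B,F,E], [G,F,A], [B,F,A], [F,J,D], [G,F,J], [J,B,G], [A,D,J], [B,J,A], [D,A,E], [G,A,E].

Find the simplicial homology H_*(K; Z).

H_0 ≅ Z,  H_1 ≅ Z/2,  H_2 = 0.

Take the total order A < B < D < E < F < G < J on the vertex set. Then K (dimension 2) consists of the simplices:

  0-simplices (7): A, B, D, E, F, G, J
  1-simplices (18): AB, AD, AE, AF, AG, AJ, BE, BF, BG, BJ, DE, DF, DJ, EF, EG, FG, FJ, GJ
  2-simplices (12): ABF, ABJ, ADE, ADJ, AEG, AFG, BEF, BEG, BGJ, DEF, DFJ, FGJ

so the chain groups are C_0 ≅ Z^7, C_1 ≅ Z^18, C_2 ≅ Z^12.

The boundary map ∂_1: C_1 → C_0 maps an edge to its endpoints' difference, ∂[p,q] = q − p.
This gives a 7×18 integer matrix of rank 6; reducing to Smith normal form yields diagonal entries (1,1,1,1,1,1).

Boundary ∂_2: C_2 → C_1 sends each 2-simplex [p,q,r] to [q,r] − [p,r] + [p,q]. For instance
  ∂BGJ = GJ − BJ + BG,
  ∂ABF = BF − AF + AB.
The 18×12 boundary matrix has rank 12 and Smith normal form diag(1,1,1,1,1,1,1,1,1,1,1,2).

Now H_k = ker ∂_k / im ∂_{k+1}, so:

  H_0: rank C_0 − rank ∂_1 = 7 − 6 = 1, and the invariant factors of ∂_1 are all 1, so H_0 ≅ Z.
  H_1: rank ker ∂_1 − rank ∂_2 = (18 − 6) − 12 = 0, and ∂_2 has invariant factor 2 > 1, so H_1 ≅ Z/2.
  H_2: rank ker ∂_2 − rank ∂_3 = (12 − 12) − 0 = 0, and there is no ∂_3, so H_2 ≅ 0.

As a check, the Euler characteristic is 7 − 18 + 12 = 1, which agrees with 1 − 0 + 0 = 1.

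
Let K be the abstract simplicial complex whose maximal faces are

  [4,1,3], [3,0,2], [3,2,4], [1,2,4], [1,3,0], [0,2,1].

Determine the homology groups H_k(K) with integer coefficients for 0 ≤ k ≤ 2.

H_0 = Z,  H_1 = 0,  H_2 = Z.

We work with the vertex ordering 0 < 1 < 2 < 3 < 4. The simplices of K, each written with vertices in increasing order, are:

  0-simplices (5): [0], [1], [2], [3], [4]
  1-simplices (9): [0,1], [0,2], [0,3], [1,2], [1,3], [1,4], [2,3], [2,4], [3,4]
  2-simplices (6): [0,1,2], [0,1,3], [0,2,3], [1,2,4], [1,3,4], [2,3,4]

giving chain groups C_0 ≅ Z^5, C_1 ≅ Z^9, C_2 ≅ Z^6.

∂_1: C_1 → C_0 sends each edge [p,q] (with p < q) to q − p. For instance
  ∂[0,3] = [3] − [0].
As a 5×9 matrix over Z this has rank 4, with invariant factors (1,1,1,1).

The boundary map ∂_2: C_2 → C_1 acts by ∂[p,q,r] = [q,r] − [p,r] + [p,q]. For instance
  ∂[1,3,4] = [3,4] − [1,4] + [1,3],
  ∂[0,1,2] = [1,2] − [0,2] + [0,1].
The resulting 9×6 matrix has rank 5, and its Smith normal form has invariant factors (1,1,1,1,1).

From H_k ≅ ker(∂_k) / im(∂_{k+1}) we obtain:

  H_0: rank C_0 − rank ∂_1 = 5 − 4 = 1, and the invariant factors of ∂_1 are all 1, so H_0 = Z.
  H_1: rank ker ∂_1 − rank ∂_2 = (9 − 4) − 5 = 0, and the invariant factors of ∂_2 are all 1, so H_1 = 0.
  H_2: rank ker ∂_2 − rank ∂_3 = (6 − 5) − 0 = 1, and there is no ∂_3, so H_2 = Z.

(K is a triangulation of the 2-sphere S^2.)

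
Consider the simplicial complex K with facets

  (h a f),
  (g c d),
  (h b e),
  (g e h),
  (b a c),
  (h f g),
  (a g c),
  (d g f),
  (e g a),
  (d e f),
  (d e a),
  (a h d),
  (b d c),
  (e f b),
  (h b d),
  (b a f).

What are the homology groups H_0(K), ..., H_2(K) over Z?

H_0 ≅ Z,  H_1 ≅ Z^2,  H_2 ≅ Z.

We work with the vertex ordering a < b < c < d < e < f < g < h. The simplices of K, each written with vertices in increasing order, are:

  0-simplices (8): a, b, c, d, e, f, g, h
  1-simplices (24): ab, ac, ad, ae, af, ag, ah, bc, bd, be, bf, bh, cd, cg, de, df, dg, dh, ef, eg, eh, fg, fh, gh
  2-simplices (16): abc, abf, acg, ade, adh, aeg, afh, bcd, bdh, bef, beh, cdg, def, dfg, egh, fgh

so the chain groups are C_0 ≅ Z^8, C_1 ≅ Z^24, C_2 ≅ Z^16.

The boundary map ∂_1: C_1 → C_0 sends each edge [p,q] (with p < q) to q − p. For instance
  ∂ag = g − a.
This gives a 8×24 integer matrix of rank 7; reducing to Smith normal form yields diagonal entries (1,1,1,1,1,1,1).

The boundary map ∂_2: C_2 → C_1 acts by ∂[p,q,r] = [q,r] − [p,r] + [p,q]. For instance
  ∂dfg = fg − dg + df,
  ∂bdh = dh − bh + bd.
This gives a 24×16 integer matrix of rank 15; reducing to Smith normal form yields diagonal entries (1,1,1,1,1,1,1,1,1,1,1,1,1,1,1).

Reading off H_k = ker ∂_k / im ∂_{k+1}:

  H_0: rank C_0 − rank ∂_1 = 8 − 7 = 1, and the invariant factors of ∂_1 are all 1, so H_0 = Z.
  H_1: rank ker ∂_1 − rank ∂_2 = (24 − 7) − 15 = 2, and the invariant factors of ∂_2 are all 1, so H_1 = Z^2.
  H_2: rank ker ∂_2 − rank ∂_3 = (16 − 15) − 0 = 1, and there is no ∂_3, so H_2 = Z.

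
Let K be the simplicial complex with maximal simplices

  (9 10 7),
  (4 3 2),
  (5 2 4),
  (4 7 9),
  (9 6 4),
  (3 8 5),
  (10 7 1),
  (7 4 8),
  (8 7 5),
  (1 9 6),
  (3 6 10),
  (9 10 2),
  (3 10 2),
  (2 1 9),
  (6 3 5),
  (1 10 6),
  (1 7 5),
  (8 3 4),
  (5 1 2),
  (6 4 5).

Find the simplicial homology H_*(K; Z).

Fix the vertex order 1 < 2 < 3 < 4 < 5 < 6 < 7 < 8 < 9 < 10 and write every simplex with vertices in increasing order. Then dim K = 2 and the simplices of K are:

  0-simplices (10): [1], [2], [3], [4], [5], [6], [7], [8], [9], [10]
  1-simplices (30): (30 of them)
  2-simplices (20): (20 of them)

so the chain groups are C_0 ≅ Z^10, C_1 ≅ Z^30, C_2 ≅ Z^20.

Boundary ∂_1: C_1 → C_0 maps an edge to its endpoints' difference, ∂[p,q] = q − p.
The resulting 10×30 matrix has rank 9, and its Smith normal form has invariant factors (1,1,1,1,1,1,1,1,1).

∂_2: C_2 → C_1 sends each 2-simplex [p,q,r] to [q,r] − [p,r] + [p,q]. For instance
  ∂[4,5,6] = [5,6] − [4,6] + [4,5],
  ∂[4,6,9] = [6,9] − [4,9] + [4,6].
As a 30×20 matrix over Z this has rank 20, with invariant factors (1,1,1,1,1,1,1,1,1,1,1,1,1,1,1,1,1,1,1,2).

Computing H_k = (kernel of ∂_k) / (image of ∂_{k+1}):

  H_0: rank C_0 − rank ∂_1 = 10 − 9 = 1, and the invariant factors of ∂_1 are all 1, so H_0 = Z.
  H_1: rank ker ∂_1 − rank ∂_2 = (30 − 9) − 20 = 1, and ∂_2 has invariant factor 2 > 1, so H_1 = Z ⊕ Z/2.
  H_2: rank ker ∂_2 − rank ∂_3 = (20 − 20) − 0 = 0, and there is no ∂_3, so H_2 = 0.

H_0 ≅ Z,  H_1 ≅ Z ⊕ Z/2,  H_2 = 0.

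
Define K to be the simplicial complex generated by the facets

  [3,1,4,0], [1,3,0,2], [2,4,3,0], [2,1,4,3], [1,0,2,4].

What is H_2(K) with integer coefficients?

H_2 ≅ 0.

Fix the vertex order 0 < 1 < 2 < 3 < 4 and write every simplex with vertices in increasing order. Then dim K = 3 and the simplices of K are:

  0-simplices (5): [0], [1], [2], [3], [4]
  1-simplices (10): [0,1], [0,2], [0,3], [0,4], [1,2], [1,3], [1,4], [2,3], [2,4], [3,4]
  2-simplices (10): [0,1,2], [0,1,3], [0,1,4], [0,2,3], [0,2,4], [0,3,4], [1,2,3], [1,2,4], [1,3,4], [2,3,4]
  3-simplices (5): [0,1,2,3], [0,1,2,4], [0,1,3,4], [0,2,3,4], [1,2,3,4]

giving chain groups C_0 ≅ Z^5, C_1 ≅ Z^10, C_2 ≅ Z^10, C_3 ≅ Z^5.

Boundary ∂_1: C_1 → C_0 is given by ∂[p,q] = [q] − [p]. For instance
  ∂[0,2] = [2] − [0].
This gives a 5×10 integer matrix of rank 4; reducing to Smith normal form yields diagonal entries (1,1,1,1).

Boundary ∂_2: C_2 → C_1 maps a triangle to the signed sum of its edges. For instance
  ∂[0,1,3] = [1,3] − [0,3] + [0,1],
  ∂[1,3,4] = [3,4] − [1,4] + [1,3].
As a 10×10 matrix over Z this has rank 6, with invariant factors (1,1,1,1,1,1).

∂_3: C_3 → C_2 sends each 3-simplex σ to the alternating sum Σ_i (−1)^i (σ with its i-th vertex removed). For instance
  ∂[1,2,3,4] = [2,3,4] − [1,3,4] + [1,2,4] − [1,2,3],
  ∂[0,1,2,4] = [1,2,4] − [0,2,4] + [0,1,4] − [0,1,2].
The resulting 10×5 matrix has rank 4, and its Smith normal form has invariant factors (1,1,1,1).

Now H_k = ker ∂_k / im ∂_{k+1}, so:

  H_2: rank ker ∂_2 − rank ∂_3 = (10 − 6) − 4 = 0, and the invariant factors of ∂_3 are all 1, so H_2 ≅ 0.

(K is a triangulation of the 3-sphere S^3.)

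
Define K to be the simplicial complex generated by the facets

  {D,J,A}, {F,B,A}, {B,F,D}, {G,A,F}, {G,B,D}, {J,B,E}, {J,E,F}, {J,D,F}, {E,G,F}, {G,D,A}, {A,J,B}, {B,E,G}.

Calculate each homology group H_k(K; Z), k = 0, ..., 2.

H_0 ≅ Z,  H_1 ≅ Z/2,  H_2 = 0.

K has 7 vertices, 18 edges, 12 triangles.
rank ∂_0 = 0, rank ∂_1 = 6 ⇒ b_0 = 7 − 0 − 6 = 1; all invariant factors of ∂_1 are 1 so no torsion. So H_0 ≅ Z.
rank ∂_1 = 6, rank ∂_2 = 12 ⇒ b_1 = 18 − 6 − 12 = 0; ∂_2 has invariant factor(s) [2] giving torsion. So H_1 ≅ Z/2.
rank ∂_2 = 12, rank ∂_3 = 0 ⇒ b_2 = 12 − 12 − 0 = 0. So H_2 ≅ 0.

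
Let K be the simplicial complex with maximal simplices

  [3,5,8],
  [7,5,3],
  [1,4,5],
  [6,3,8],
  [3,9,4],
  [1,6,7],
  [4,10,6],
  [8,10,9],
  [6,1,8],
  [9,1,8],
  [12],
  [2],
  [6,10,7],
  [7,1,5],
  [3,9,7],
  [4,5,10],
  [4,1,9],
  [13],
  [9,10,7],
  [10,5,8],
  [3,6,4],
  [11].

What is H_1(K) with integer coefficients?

Order the vertices as 1 < 2 < 3 < 4 < 5 < 6 < 7 < 8 < 9 < 10 < 11 < 12 < 13. Listing each simplex with vertices in this order, K has dimension 2 with simplices:

  0-simplices (13): [1], [2], [3], [4], [5], [6], [7], [8], [9], [10], [11], [12], [13]
  1-simplices (27): (27 of them)
  2-simplices (18): (18 of them)

Hence C_0 ≅ Z^13, C_1 ≅ Z^27, C_2 ≅ Z^18.

∂_1: C_1 → C_0 sends each edge [p,q] (with p < q) to q − p. For instance
  ∂[6,8] = [8] − [6].
This gives a 13×27 integer matrix of rank 8; reducing to Smith normal form yields diagonal entries (1,1,1,1,1,1,1,1).

Boundary ∂_2: C_2 → C_1 maps a triangle to the signed sum of its edges. For instance
  ∂[1,5,7] = [5,7] − [1,7] + [1,5],
  ∂[3,7,9] = [7,9] − [3,9] + [3,7].
The 27×18 boundary matrix has rank 17 and Smith normal form diag(1,1,1,1,1,1,1,1,1,1,1,1,1,1,1,1,1).

Now H_k = ker ∂_k / im ∂_{k+1}, so:

  H_1: rank ker ∂_1 − rank ∂_2 = (27 − 8) − 17 = 2, and the invariant factors of ∂_2 are all 1, so H_1 ≅ Z^2.

H_1 ≅ Z^2.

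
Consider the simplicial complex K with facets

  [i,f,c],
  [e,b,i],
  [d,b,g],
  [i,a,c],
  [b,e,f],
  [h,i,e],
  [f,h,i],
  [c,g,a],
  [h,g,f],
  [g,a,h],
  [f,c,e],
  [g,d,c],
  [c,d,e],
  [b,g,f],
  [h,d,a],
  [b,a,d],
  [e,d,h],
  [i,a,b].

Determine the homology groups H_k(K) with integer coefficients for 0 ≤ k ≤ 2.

Order the vertices as a < b < c < d < e < f < g < h < i. Listing each simplex with vertices in this order, K has dimension 2 with simplices:

  0-simplices (9): a, b, c, d, e, f, g, h, i
  1-simplices (27): ab, ac, ad, ag, ah, ai, bd, be, bf, bg, bi, cd, ce, cf, cg, ci, de, dg, dh, ef, eh, ei, fg, fh, fi, gh, hi
  2-simplices (18): abd, abi, acg, aci, adh, agh, bdg, bef, bei, bfg, cde, cdg, cef, cfi, deh, ehi, fgh, fhi

Hence C_0 ≅ Z^9, C_1 ≅ Z^27, C_2 ≅ Z^18.

The boundary map ∂_1: C_1 → C_0 maps an edge to its endpoints' difference, ∂[p,q] = q − p.
The 9×27 boundary matrix has rank 8 and Smith normal form diag(1,1,1,1,1,1,1,1).

The boundary map ∂_2: C_2 → C_1 acts by ∂[p,q,r] = [q,r] − [p,r] + [p,q]. For instance
  ∂cfi = fi − ci + cf,
  ∂cdg = dg − cg + cd.
The resulting 27×18 matrix has rank 18, and its Smith normal form has invariant factors (1,1,1,1,1,1,1,1,1,1,1,1,1,1,1,1,1,2).

Now H_k = ker ∂_k / im ∂_{k+1}, so:

  H_0: rank C_0 − rank ∂_1 = 9 − 8 = 1, and the invariant factors of ∂_1 are all 1, so H_0 = Z.
  H_1: rank ker ∂_1 − rank ∂_2 = (27 − 8) − 18 = 1, and ∂_2 has invariant factor 2 > 1, so H_1 = Z ⊕ Z/2Z.
  H_2: rank ker ∂_2 − rank ∂_3 = (18 − 18) − 0 = 0, and there is no ∂_3, so H_2 = 0.

As a check, the Euler characteristic is 9 − 27 + 18 = 0, which agrees with 1 − 1 + 0 = 0.

H_0 ≅ Z,  H_1 ≅ Z ⊕ Z/2Z,  H_2 = 0.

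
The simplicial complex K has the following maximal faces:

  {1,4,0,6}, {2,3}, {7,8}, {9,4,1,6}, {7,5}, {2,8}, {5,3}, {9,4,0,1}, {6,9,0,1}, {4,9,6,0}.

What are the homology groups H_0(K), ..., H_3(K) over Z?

Fix the vertex order 0 < 1 < 2 < 3 < 4 < 5 < 6 < 7 < 8 < 9 and write every simplex with vertices in increasing order. Then dim K = 3 and the simplices of K are:

  0-simplices (10): [0], [1], [2], [3], [4], [5], [6], [7], [8], [9]
  1-simplices (15): [0,1], [0,4], [0,6], [0,9], [1,4], [1,6], [1,9], [2,3], [2,8], [3,5], [4,6], [4,9], [5,7], [6,9], [7,8]
  2-simplices (10): [0,1,4], [0,1,6], [0,1,9], [0,4,6], [0,4,9], [0,6,9], [1,4,6], [1,4,9], [1,6,9], [4,6,9]
  3-simplices (5): [0,1,4,6], [0,1,4,9], [0,1,6,9], [0,4,6,9], [1,4,6,9]

so the chain groups are C_0 ≅ Z^10, C_1 ≅ Z^15, C_2 ≅ Z^10, C_3 ≅ Z^5.

The boundary map ∂_1: C_1 → C_0 sends each edge [p,q] (with p < q) to q − p.
This gives a 10×15 integer matrix of rank 8; reducing to Smith normal form yields diagonal entries (1,1,1,1,1,1,1,1).

∂_2: C_2 → C_1 sends each 2-simplex [p,q,r] to [q,r] − [p,r] + [p,q]. For instance
  ∂[0,4,6] = [4,6] − [0,6] + [0,4],
  ∂[0,1,4] = [1,4] − [0,4] + [0,1].
The 15×10 boundary matrix has rank 6 and Smith normal form diag(1,1,1,1,1,1).

∂_3: C_3 → C_2 sends each 3-simplex σ to the alternating sum Σ_i (−1)^i (σ with its i-th vertex removed). For instance
  ∂[0,1,6,9] = [1,6,9] − [0,6,9] + [0,1,9] − [0,1,6],
  ∂[0,1,4,9] = [1,4,9] − [0,4,9] + [0,1,9] − [0,1,4].
This gives a 10×5 integer matrix of rank 4; reducing to Smith normal form yields diagonal entries (1,1,1,1).

Computing H_k = (kernel of ∂_k) / (image of ∂_{k+1}):

  H_0: rank C_0 − rank ∂_1 = 10 − 8 = 2, and the invariant factors of ∂_1 are all 1, so H_0 ≅ Z^2.
  H_1: rank ker ∂_1 − rank ∂_2 = (15 − 8) − 6 = 1, and the invariant factors of ∂_2 are all 1, so H_1 ≅ Z.
  H_2: rank ker ∂_2 − rank ∂_3 = (10 − 6) − 4 = 0, and the invariant factors of ∂_3 are all 1, so H_2 ≅ 0.
  H_3: rank ker ∂_3 − rank ∂_4 = (5 − 4) − 0 = 1, and there is no ∂_4, so H_3 ≅ Z.

H_0 = Z^2,  H_1 = Z,  H_2 = 0,  H_3 = Z.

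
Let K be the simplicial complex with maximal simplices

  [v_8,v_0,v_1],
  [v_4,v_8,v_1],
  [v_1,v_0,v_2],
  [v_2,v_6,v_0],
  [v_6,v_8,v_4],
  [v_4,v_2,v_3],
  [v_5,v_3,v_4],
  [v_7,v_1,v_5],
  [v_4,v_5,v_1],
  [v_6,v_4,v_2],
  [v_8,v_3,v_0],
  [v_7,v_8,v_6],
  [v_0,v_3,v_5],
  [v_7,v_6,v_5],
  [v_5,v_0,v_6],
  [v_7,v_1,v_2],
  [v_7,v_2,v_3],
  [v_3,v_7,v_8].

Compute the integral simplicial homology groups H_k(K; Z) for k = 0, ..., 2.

H_0 = Z,  H_1 = Z^2,  H_2 = Z.

K has 9 vertices, 27 edges, 18 triangles.
rank ∂_0 = 0, rank ∂_1 = 8 ⇒ b_0 = 9 − 0 − 8 = 1; all invariant factors of ∂_1 are 1 so no torsion. So H_0 ≅ Z.
rank ∂_1 = 8, rank ∂_2 = 17 ⇒ b_1 = 27 − 8 − 17 = 2; all invariant factors of ∂_2 are 1 so no torsion. So H_1 ≅ Z^2.
rank ∂_2 = 17, rank ∂_3 = 0 ⇒ b_2 = 18 − 17 − 0 = 1. So H_2 ≅ Z.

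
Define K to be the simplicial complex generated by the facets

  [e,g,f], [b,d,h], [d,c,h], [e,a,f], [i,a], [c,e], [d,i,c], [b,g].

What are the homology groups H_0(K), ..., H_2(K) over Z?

H_0 = Z,  H_1 = Z^2,  H_2 = 0.

Take the total order a < b < c < d < e < f < g < h < i on the vertex set. Then K (dimension 2) consists of the simplices:

  0-simplices (9): a, b, c, d, e, f, g, h, i
  1-simplices (15): ae, af, ai, bd, bg, bh, cd, ce, ch, ci, dh, di, ef, eg, fg
  2-simplices (5): aef, bdh, cdh, cdi, efg

so the chain groups are C_0 ≅ Z^9, C_1 ≅ Z^15, C_2 ≅ Z^5.

∂_1: C_1 → C_0 sends each edge [p,q] (with p < q) to q − p.
As a 9×15 matrix over Z this has rank 8, with invariant factors (1,1,1,1,1,1,1,1).

∂_2: C_2 → C_1 acts by ∂[p,q,r] = [q,r] − [p,r] + [p,q]. For instance
  ∂cdi = di − ci + cd,
  ∂cdh = dh − ch + cd.
The 15×5 boundary matrix has rank 5 and Smith normal form diag(1,1,1,1,1).

Now H_k = ker ∂_k / im ∂_{k+1}, so:

  H_0: rank C_0 − rank ∂_1 = 9 − 8 = 1, and the invariant factors of ∂_1 are all 1, so H_0 ≅ Z.
  H_1: rank ker ∂_1 − rank ∂_2 = (15 − 8) − 5 = 2, and the invariant factors of ∂_2 are all 1, so H_1 ≅ Z^2.
  H_2: rank ker ∂_2 − rank ∂_3 = (5 − 5) − 0 = 0, and there is no ∂_3, so H_2 ≅ 0.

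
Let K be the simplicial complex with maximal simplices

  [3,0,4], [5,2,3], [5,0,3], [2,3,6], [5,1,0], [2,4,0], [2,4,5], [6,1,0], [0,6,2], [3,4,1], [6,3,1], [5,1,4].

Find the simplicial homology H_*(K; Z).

H_0 ≅ Z,  H_1 ≅ Z/2Z,  H_2 = 0.

We work with the vertex ordering 0 < 1 < 2 < 3 < 4 < 5 < 6. The simplices of K, each written with vertices in increasing order, are:

  0-simplices (7): [0], [1], [2], [3], [4], [5], [6]
  1-simplices (18): [0,1], [0,2], [0,3], [0,4], [0,5], [0,6], [1,3], [1,4], [1,5], [1,6], [2,3], [2,4], [2,5], [2,6], [3,4], [3,5], [3,6], [4,5]
  2-simplices (12): [0,1,5], [0,1,6], [0,2,4], [0,2,6], [0,3,4], [0,3,5], [1,3,4], [1,3,6], [1,4,5], [2,3,5], [2,3,6], [2,4,5]

Hence C_0 ≅ Z^7, C_1 ≅ Z^18, C_2 ≅ Z^12.

∂_1: C_1 → C_0 is given by ∂[p,q] = [q] − [p].
The resulting 7×18 matrix has rank 6, and its Smith normal form has invariant factors (1,1,1,1,1,1).

∂_2: C_2 → C_1 acts by ∂[p,q,r] = [q,r] − [p,r] + [p,q]. For instance
  ∂[1,3,6] = [3,6] − [1,6] + [1,3],
  ∂[0,1,6] = [1,6] − [0,6] + [0,1].
The 18×12 boundary matrix has rank 12 and Smith normal form diag(1,1,1,1,1,1,1,1,1,1,1,2).

Computing H_k = (kernel of ∂_k) / (image of ∂_{k+1}):

  H_0: rank C_0 − rank ∂_1 = 7 − 6 = 1, and the invariant factors of ∂_1 are all 1, so H_0 ≅ Z.
  H_1: rank ker ∂_1 − rank ∂_2 = (18 − 6) − 12 = 0, and ∂_2 has invariant factor 2 > 1, so H_1 ≅ Z/2Z.
  H_2: rank ker ∂_2 − rank ∂_3 = (12 − 12) − 0 = 0, and there is no ∂_3, so H_2 ≅ 0.

(K is a triangulation of the real projective plane RP^2.)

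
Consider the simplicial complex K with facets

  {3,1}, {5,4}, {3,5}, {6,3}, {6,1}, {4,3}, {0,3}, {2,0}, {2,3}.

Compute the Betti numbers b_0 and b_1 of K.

K has 7 vertices, 9 edges.
rank ∂_0 = 0, rank ∂_1 = 6 ⇒ b_0 = 7 − 0 − 6 = 1; all invariant factors of ∂_1 are 1 so no torsion. So H_0 ≅ Z.
rank ∂_1 = 6, rank ∂_2 = 0 ⇒ b_1 = 9 − 6 − 0 = 3. So H_1 ≅ Z^3.

b_0 = 1, b_1 = 3.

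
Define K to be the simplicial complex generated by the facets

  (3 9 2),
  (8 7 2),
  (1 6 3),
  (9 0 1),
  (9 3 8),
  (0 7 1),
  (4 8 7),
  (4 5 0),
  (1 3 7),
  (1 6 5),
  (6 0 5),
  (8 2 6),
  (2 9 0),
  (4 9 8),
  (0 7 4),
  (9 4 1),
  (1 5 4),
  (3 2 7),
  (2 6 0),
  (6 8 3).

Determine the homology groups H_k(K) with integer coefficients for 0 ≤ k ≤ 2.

Fix the vertex order 0 < 1 < 2 < 3 < 4 < 5 < 6 < 7 < 8 < 9 and write every simplex with vertices in increasing order. Then dim K = 2 and the simplices of K are:

  0-simplices (10): [0], [1], [2], [3], [4], [5], [6], [7], [8], [9]
  1-simplices (30): (30 of them)
  2-simplices (20): (20 of them)

giving chain groups C_0 ≅ Z^10, C_1 ≅ Z^30, C_2 ≅ Z^20.

Boundary ∂_1: C_1 → C_0 is given by ∂[p,q] = [q] − [p]. For instance
  ∂[2,8] = [8] − [2].
This gives a 10×30 integer matrix of rank 9; reducing to Smith normal form yields diagonal entries (1,1,1,1,1,1,1,1,1).

Boundary ∂_2: C_2 → C_1 acts by ∂[p,q,r] = [q,r] − [p,r] + [p,q]. For instance
  ∂[3,8,9] = [8,9] − [3,9] + [3,8],
  ∂[1,4,5] = [4,5] − [1,5] + [1,4].
This gives a 30×20 integer matrix of rank 20; reducing to Smith normal form yields diagonal entries (1,1,1,1,1,1,1,1,1,1,1,1,1,1,1,1,1,1,1,2).

Reading off H_k = ker ∂_k / im ∂_{k+1}:

  H_0: rank C_0 − rank ∂_1 = 10 − 9 = 1, and the invariant factors of ∂_1 are all 1, so H_0 ≅ Z.
  H_1: rank ker ∂_1 − rank ∂_2 = (30 − 9) − 20 = 1, and ∂_2 has invariant factor 2 > 1, so H_1 ≅ Z ⊕ Z/2Z.
  H_2: rank ker ∂_2 − rank ∂_3 = (20 − 20) − 0 = 0, and there is no ∂_3, so H_2 ≅ 0.

As a check, the Euler characteristic is 10 − 30 + 20 = 0, which agrees with 1 − 1 + 0 = 0.

H_0 ≅ Z,  H_1 ≅ Z ⊕ Z/2Z,  H_2 = 0.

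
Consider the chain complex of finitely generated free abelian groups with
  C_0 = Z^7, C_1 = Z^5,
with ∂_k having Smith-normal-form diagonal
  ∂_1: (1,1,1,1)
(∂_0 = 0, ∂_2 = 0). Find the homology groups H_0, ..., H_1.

H_0 ≅ Z^3,  H_1 ≅ Z.

H_0: b_0 = 7 − 0 − 4 = 3; torsion from ∂_1 factors > 1: none. So H_0 ≅ Z^3.
H_1: b_1 = 5 − 4 − 0 = 1; torsion from ∂_2 factors > 1: none. So H_1 ≅ Z.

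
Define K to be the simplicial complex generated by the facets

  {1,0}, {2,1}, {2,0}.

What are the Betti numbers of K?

We work with the vertex ordering 0 < 1 < 2. The simplices of K, each written with vertices in increasing order, are:

  0-simplices (3): [0], [1], [2]
  1-simplices (3): [0,1], [0,2], [1,2]

giving chain groups C_0 ≅ Z^3, C_1 ≅ Z^3.

Boundary ∂_1: C_1 → C_0 sends each edge [p,q] (with p < q) to q − p. For instance
  ∂[0,1] = [1] − [0].
The 3×3 boundary matrix has rank 2 and Smith normal form diag(1,1).

From H_k ≅ ker(∂_k) / im(∂_{k+1}) we obtain:

  H_0: rank C_0 − rank ∂_1 = 3 − 2 = 1, and the invariant factors of ∂_1 are all 1, so H_0 = Z.
  H_1: rank ker ∂_1 − rank ∂_2 = (3 − 2) − 0 = 1, and there is no ∂_2, so H_1 = Z.

As a check, the Euler characteristic is 3 − 3 = 0, which agrees with 1 − 1 = 0.
(K is a triangulation of the circle S^1.)

Hence the Betti numbers are b_0 = 1, b_1 = 1.

b_0 = 1, b_1 = 1.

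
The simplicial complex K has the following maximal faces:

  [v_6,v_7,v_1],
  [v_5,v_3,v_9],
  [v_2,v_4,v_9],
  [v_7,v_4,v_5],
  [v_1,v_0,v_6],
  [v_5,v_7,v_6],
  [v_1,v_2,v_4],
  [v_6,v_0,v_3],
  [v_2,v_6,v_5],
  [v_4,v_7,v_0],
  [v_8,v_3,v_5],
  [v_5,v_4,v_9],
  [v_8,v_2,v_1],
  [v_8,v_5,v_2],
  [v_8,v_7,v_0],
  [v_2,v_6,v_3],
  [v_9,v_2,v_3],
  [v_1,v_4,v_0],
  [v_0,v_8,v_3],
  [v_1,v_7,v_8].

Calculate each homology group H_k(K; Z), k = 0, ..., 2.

Take the total order v_0 < v_1 < v_2 < v_3 < v_4 < v_5 < v_6 < v_7 < v_8 < v_9 on the vertex set. Then K (dimension 2) consists of the simplices:

  0-simplices (10): [v_0], [v_1], [v_2], [v_3], [v_4], [v_5], [v_6], [v_7], [v_8], [v_9]
  1-simplices (30): (30 of them)
  2-simplices (20): (20 of them)

so the chain groups are C_0 ≅ Z^10, C_1 ≅ Z^30, C_2 ≅ Z^20.

Boundary ∂_1: C_1 → C_0 sends each edge [p,q] (with p < q) to q − p.
The resulting 10×30 matrix has rank 9, and its Smith normal form has invariant factors (1,1,1,1,1,1,1,1,1).

The boundary map ∂_2: C_2 → C_1 acts by ∂[p,q,r] = [q,r] − [p,r] + [p,q]. For instance
  ∂[v_3,v_5,v_8] = [v_5,v_8] − [v_3,v_8] + [v_3,v_5],
  ∂[v_5,v_6,v_7] = [v_6,v_7] − [v_5,v_7] + [v_5,v_6].
The 30×20 boundary matrix has rank 20 and Smith normal form diag(1,1,1,1,1,1,1,1,1,1,1,1,1,1,1,1,1,1,1,2).

Computing H_k = (kernel of ∂_k) / (image of ∂_{k+1}):

  H_0: rank C_0 − rank ∂_1 = 10 − 9 = 1, and the invariant factors of ∂_1 are all 1, so H_0 ≅ Z.
  H_1: rank ker ∂_1 − rank ∂_2 = (30 − 9) − 20 = 1, and ∂_2 has invariant factor 2 > 1, so H_1 ≅ Z ⊕ Z/2.
  H_2: rank ker ∂_2 − rank ∂_3 = (20 − 20) − 0 = 0, and there is no ∂_3, so H_2 ≅ 0.

As a check, the Euler characteristic is 10 − 30 + 20 = 0, which agrees with 1 − 1 + 0 = 0.

H_0 ≅ Z,  H_1 ≅ Z ⊕ Z/2,  H_2 = 0.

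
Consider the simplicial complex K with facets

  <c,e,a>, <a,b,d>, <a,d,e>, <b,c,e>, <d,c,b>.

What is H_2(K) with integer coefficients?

H_2 = 0.

Fix the vertex order a < b < c < d < e and write every simplex with vertices in increasing order. Then dim K = 2 and the simplices of K are:

  0-simplices (5): a, b, c, d, e
  1-simplices (10): ab, ac, ad, ae, bc, bd, be, cd, ce, de
  2-simplices (5): abd, ace, ade, bcd, bce

Hence C_0 ≅ Z^5, C_1 ≅ Z^10, C_2 ≅ Z^5.

The boundary map ∂_1: C_1 → C_0 sends each edge [p,q] (with p < q) to q − p. For instance
  ∂ac = c − a.
This gives a 5×10 integer matrix of rank 4; reducing to Smith normal form yields diagonal entries (1,1,1,1).

∂_2: C_2 → C_1 sends each 2-simplex [p,q,r] to [q,r] − [p,r] + [p,q]. For instance
  ∂ace = ce − ae + ac,
  ∂bcd = cd − bd + bc.
The resulting 10×5 matrix has rank 5, and its Smith normal form has invariant factors (1,1,1,1,1).

Now H_k = ker ∂_k / im ∂_{k+1}, so:

  H_2: rank ker ∂_2 − rank ∂_3 = (5 − 5) − 0 = 0, and there is no ∂_3, so H_2 ≅ 0.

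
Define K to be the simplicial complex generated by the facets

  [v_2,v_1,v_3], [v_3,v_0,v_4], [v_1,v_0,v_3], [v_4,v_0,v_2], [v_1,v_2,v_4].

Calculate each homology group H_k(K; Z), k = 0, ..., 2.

We work with the vertex ordering v_0 < v_1 < v_2 < v_3 < v_4. The simplices of K, each written with vertices in increasing order, are:

  0-simplices (5): [v_0], [v_1], [v_2], [v_3], [v_4]
  1-simplices (10): [v_0,v_1], [v_0,v_2], [v_0,v_3], [v_0,v_4], [v_1,v_2], [v_1,v_3], [v_1,v_4], [v_2,v_3], [v_2,v_4], [v_3,v_4]
  2-simplices (5): [v_0,v_1,v_3], [v_0,v_2,v_4], [v_0,v_3,v_4], [v_1,v_2,v_3], [v_1,v_2,v_4]

giving chain groups C_0 ≅ Z^5, C_1 ≅ Z^10, C_2 ≅ Z^5.

∂_1: C_1 → C_0 sends each edge [p,q] (with p < q) to q − p. For instance
  ∂[v_3,v_4] = [v_4] − [v_3].
This gives a 5×10 integer matrix of rank 4; reducing to Smith normal form yields diagonal entries (1,1,1,1).

The boundary map ∂_2: C_2 → C_1 sends each 2-simplex [p,q,r] to [q,r] − [p,r] + [p,q]. For instance
  ∂[v_0,v_2,v_4] = [v_2,v_4] − [v_0,v_4] + [v_0,v_2],
  ∂[v_1,v_2,v_3] = [v_2,v_3] − [v_1,v_3] + [v_1,v_2].
This gives a 10×5 integer matrix of rank 5; reducing to Smith normal form yields diagonal entries (1,1,1,1,1).

Reading off H_k = ker ∂_k / im ∂_{k+1}:

  H_0: rank C_0 − rank ∂_1 = 5 − 4 = 1, and the invariant factors of ∂_1 are all 1, so H_0 = Z.
  H_1: rank ker ∂_1 − rank ∂_2 = (10 − 4) − 5 = 1, and the invariant factors of ∂_2 are all 1, so H_1 = Z.
  H_2: rank ker ∂_2 − rank ∂_3 = (5 − 5) − 0 = 0, and there is no ∂_3, so H_2 = 0.

H_0 = Z,  H_1 = Z,  H_2 = 0.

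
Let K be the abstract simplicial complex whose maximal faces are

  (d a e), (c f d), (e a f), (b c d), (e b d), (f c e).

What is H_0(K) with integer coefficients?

We work with the vertex ordering a < b < c < d < e < f. The simplices of K, each written with vertices in increasing order, are:

  0-simplices (6): a, b, c, d, e, f
  1-simplices (12): ad, ae, af, bc, bd, be, cd, ce, cf, de, df, ef
  2-simplices (6): ade, aef, bcd, bde, cdf, cef

giving chain groups C_0 ≅ Z^6, C_1 ≅ Z^12, C_2 ≅ Z^6.

∂_1: C_1 → C_0 maps an edge to its endpoints' difference, ∂[p,q] = q − p. For instance
  ∂af = f − a.
The 6×12 boundary matrix has rank 5 and Smith normal form diag(1,1,1,1,1).

Boundary ∂_2: C_2 → C_1 maps a triangle to the signed sum of its edges. For instance
  ∂aef = ef − af + ae,
  ∂cef = ef − cf + ce.
The 12×6 boundary matrix has rank 6 and Smith normal form diag(1,1,1,1,1,1).

Computing H_k = (kernel of ∂_k) / (image of ∂_{k+1}):

  H_0: rank C_0 − rank ∂_1 = 6 − 5 = 1, and the invariant factors of ∂_1 are all 1, so H_0 ≅ Z.

H_0 ≅ Z.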